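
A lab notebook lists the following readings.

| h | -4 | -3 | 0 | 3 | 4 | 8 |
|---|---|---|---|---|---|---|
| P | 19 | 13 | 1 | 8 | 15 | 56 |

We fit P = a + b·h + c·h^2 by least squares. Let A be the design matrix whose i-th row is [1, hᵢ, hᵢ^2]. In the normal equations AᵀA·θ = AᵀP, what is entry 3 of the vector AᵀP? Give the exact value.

Entry 3 ↔ basis h^2, so (AᵀP)_{3} = Σᵢ (h^2)·Pᵢ = (16)·(19) + (9)·(13) + (0)·(1) + (9)·(8) + (16)·(15) + (64)·(56) = 4317.

4317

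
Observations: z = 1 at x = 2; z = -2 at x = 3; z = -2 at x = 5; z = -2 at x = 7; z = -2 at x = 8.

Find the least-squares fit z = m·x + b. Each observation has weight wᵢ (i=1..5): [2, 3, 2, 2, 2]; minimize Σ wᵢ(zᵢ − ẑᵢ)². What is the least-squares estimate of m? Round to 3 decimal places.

The normal system MᵀWM·[m, b]ᵀ = MᵀWz is [[311, 53]; [53, 11]]·[m, b]ᵀ = [-94, -16]ᵀ.
det = 311·11 − 53² = 612.
m = ((-94)·11 − 53·(-16))/612 = -31/102; b = (311·(-16) − 53·(-94))/612 = 1/102.

m = -0.304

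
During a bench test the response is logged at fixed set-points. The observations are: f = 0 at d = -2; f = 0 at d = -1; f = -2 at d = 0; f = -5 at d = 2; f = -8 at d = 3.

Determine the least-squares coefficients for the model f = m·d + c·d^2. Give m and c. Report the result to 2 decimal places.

m = -1.08, c = -0.56

From the data, Σd·d = 18, Σd·d^2 = 26, Σd^2·d^2 = 114.
And Σd·f = -34, Σd^2·f = -92.
Δ = 18·114 − 26² = 1376.
m = ((-34)·114 − 26·(-92))/1376 = -371/344; c = (18·(-92) − 26·(-34))/1376 = -193/344.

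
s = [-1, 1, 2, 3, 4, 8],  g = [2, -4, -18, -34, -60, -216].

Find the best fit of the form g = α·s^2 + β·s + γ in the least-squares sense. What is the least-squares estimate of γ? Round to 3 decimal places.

Entries of AᵀA: Σs^2·s^2 = 4451, Σs^2·s = 611, Σs^2 = 95, Σs·s = 95, Σs = 17, Σ1 = 6.
And Σs^2·g = -15164, Σs·g = -2112, Σg = -330.
Normal equations: [[4451, 611, 95]; [611, 95, 17]; [95, 17, 6]]·[α, β, γ]ᵀ = [-15164, -2112, -330]ᵀ.
Row-reducing yields α = -23677/7935, β = -26603/7935, γ = 4612/2645.

γ = 1.744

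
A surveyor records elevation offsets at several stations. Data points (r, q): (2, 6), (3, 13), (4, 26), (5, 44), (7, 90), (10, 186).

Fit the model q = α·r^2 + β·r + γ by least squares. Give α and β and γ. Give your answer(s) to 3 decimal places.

Setting ∂/∂α … = 0 gives: 13379·α + 1567·β + 203·γ = 24667;  1567·α + 203·β + 31·γ = 2865;  203·α + 31·β + 6·γ = 365.
(Σr^2·r^2 = 13379, Σr^2·r = 1567, Σr^2 = 203, Σr·r = 203, Σr = 31, Σ1 = 6, Σr^2·q = 24667, Σr·q = 2865, Σq = 365.)
Inverting the 3×3 Gram matrix, [α, β, γ]ᵀ = [60727/31152, -22499/31152, -1803/1298]ᵀ.

α = 1.949, β = -0.722, γ = -1.389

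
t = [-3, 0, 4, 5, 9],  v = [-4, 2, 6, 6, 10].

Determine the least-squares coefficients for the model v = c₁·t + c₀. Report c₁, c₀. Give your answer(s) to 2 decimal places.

Forming MᵀM = [[131, 15]; [15, 5]] and Mᵀv = [156, 20]ᵀ gives MᵀM·[c₁, c₀]ᵀ = Mᵀv.
Eliminating c₀: 5·(row 1) − 15·(row 2) gives 430·c₁ = 5·156 − 15·20 = 480, so c₁ = 48/43.
Then c₀ = (20 − 15·(48/43))/5 = 28/43.

c₁ = 1.12, c₀ = 0.65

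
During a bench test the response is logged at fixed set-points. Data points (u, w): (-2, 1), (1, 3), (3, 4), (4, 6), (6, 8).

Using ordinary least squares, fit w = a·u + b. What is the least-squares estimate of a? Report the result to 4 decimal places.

Normal-equation sums: Σu·u = 66, Σu = 12, Σ1 = 5.
For Aᵀw: Σu·w = 85, Σw = 22.
Δ = 66·5 − 12² = 186.
a = (85·5 − 12·22)/186 = 161/186; b = (66·22 − 12·85)/186 = 72/31.

a = 0.8656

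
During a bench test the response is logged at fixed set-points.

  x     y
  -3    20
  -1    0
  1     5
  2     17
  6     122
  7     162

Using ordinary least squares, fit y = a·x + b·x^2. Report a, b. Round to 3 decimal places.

The normal equations are: 100·a + 540·b = 1845;  540·a + 3796·b = 12583.
(Σx·x = 100, Σx·x^2 = 540, Σx^2·x^2 = 3796, Σx·y = 1845, Σx^2·y = 12583.)
det = 100·3796 − 540² = 88000.
a = (1845·3796 − 540·12583)/88000 = 261/110; b = (100·12583 − 540·1845)/88000 = 131/44.

a = 2.373, b = 2.977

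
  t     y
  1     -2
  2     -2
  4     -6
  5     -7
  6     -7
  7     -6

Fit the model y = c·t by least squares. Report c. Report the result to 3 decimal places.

XᵀX·[c]ᵀ = Xᵀy reads: 131·c = -149.
(Σt·t = 131, Σt·y = -149.)
Hence c = -149 / 131 ≈ -1.1374.

c = -1.137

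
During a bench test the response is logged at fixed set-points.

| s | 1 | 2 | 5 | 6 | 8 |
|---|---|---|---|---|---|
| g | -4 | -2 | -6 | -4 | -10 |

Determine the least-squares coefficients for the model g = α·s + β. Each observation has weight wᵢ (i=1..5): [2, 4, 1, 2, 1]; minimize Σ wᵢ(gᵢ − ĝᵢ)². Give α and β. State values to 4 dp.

AᵀWA·[α, β]ᵀ = AᵀWg reads: 179·α + 35·β = -182;  35·α + 10·β = -40.
Determinant 179·10 − 35² = 565.
α = ((-182)·10 − 35·(-40))/565 = -84/113; β = (179·(-40) − 35·(-182))/565 = -158/113.

α = -0.7434, β = -1.3982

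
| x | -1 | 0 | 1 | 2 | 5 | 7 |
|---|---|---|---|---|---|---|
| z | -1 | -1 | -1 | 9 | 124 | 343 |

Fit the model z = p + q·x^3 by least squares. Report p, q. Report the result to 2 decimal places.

p = -0.60, q = 1.00

Compute the Gram sums: Σ1 = 6, Σx^3 = 476, Σx^3·x^3 = 133340.
Moment sums: Σz = 473, Σx^3·z = 133221.
Eliminating q: 133340·(row 1) − 476·(row 2) gives 573464·p = 133340·473 − 476·133221 = -343376, so p = -42922/71683.
Then q = (133221 − 476·(-42922/71683))/133340 = 287089/286732.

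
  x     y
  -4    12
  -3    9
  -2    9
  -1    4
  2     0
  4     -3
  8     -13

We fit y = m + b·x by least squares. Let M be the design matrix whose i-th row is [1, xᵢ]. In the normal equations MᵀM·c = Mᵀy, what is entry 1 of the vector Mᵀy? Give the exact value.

18

Entry 1 ↔ basis 1, so (Mᵀy)_{1} = Σᵢ yᵢ = (1)·(12) + (1)·(9) + (1)·(9) + (1)·(4) + (1)·(0) + (1)·(-3) + (1)·(-13) = 18.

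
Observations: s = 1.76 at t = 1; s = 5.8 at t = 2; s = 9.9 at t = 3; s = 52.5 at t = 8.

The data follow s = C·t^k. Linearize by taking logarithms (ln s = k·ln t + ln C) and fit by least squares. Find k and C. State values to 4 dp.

With ln sᵢ as the transformed response and ln tᵢ as the regressor:
Σln t = 3.8712, Σ(ln t)² = 6.0115, Σln s = 8.5765, Σln t·ln s = 11.9733.
Normal system: [[6.0115, 3.8712]; [3.8712, 4]]·[k, ln C]ᵀ = [11.9733, 8.5765]ᵀ.
Solving (det = 9.0597): k = 1.62168, ln C = 0.57467, so C = exp(0.57467) = 1.77655.

k = 1.6217, C = 1.7765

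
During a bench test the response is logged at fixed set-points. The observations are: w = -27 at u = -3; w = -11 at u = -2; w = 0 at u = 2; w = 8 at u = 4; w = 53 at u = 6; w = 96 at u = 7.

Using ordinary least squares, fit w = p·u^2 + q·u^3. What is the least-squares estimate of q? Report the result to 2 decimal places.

q = 0.49

Setting ∂/∂p … = 0 gives: 4066·p + 25364·q = 6453;  25364·p + 169258·q = 45705.
(Σu^2·u^2 = 4066, Σu^2·u^3 = 25364, Σu^3·u^3 = 169258, Σu^2·w = 6453, Σu^3·w = 45705.)
det = 4066·169258 − 25364² = 44870532.
p = (6453·169258 − 25364·45705)/44870532 = -11173291/7478422; q = (4066·45705 − 25364·6453)/44870532 = 3693773/7478422.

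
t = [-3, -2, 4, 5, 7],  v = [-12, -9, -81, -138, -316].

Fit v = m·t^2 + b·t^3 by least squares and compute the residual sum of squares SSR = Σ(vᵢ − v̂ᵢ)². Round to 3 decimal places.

Setting ∂/∂m … = 0 gives: 3379·m + 20681·b = -20374;  20681·m + 138163·b = -130426.
Δ = 3379·138163 − 20681² = 39149016.
m = ((-20374)·138163 − 20681·(-130426))/39149016 = -14699107/4893627; b = (3379·(-130426) − 20681·(-20374))/39149016 = -2419345/4893627.
Residuals: 2748708/1631209, -4600975/4893627, -6359995/4893627, -1808242/1631209, 3705446/4893627; SSR = 35306134/4893627.

SSR = 7.215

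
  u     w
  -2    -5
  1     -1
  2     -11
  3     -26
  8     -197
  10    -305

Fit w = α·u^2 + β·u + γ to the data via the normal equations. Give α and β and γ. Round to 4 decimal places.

The normal equations are: 14210·α + 1540·β + 182·γ = -43407;  1540·α + 182·β + 22·γ = -4717;  182·α + 22·β + 6·γ = -545.
(Σu^2·u^2 = 14210, Σu^2·u = 1540, Σu^2 = 182, Σu·u = 182, Σu = 22, Σ1 = 6, Σu^2·w = -43407, Σu·w = -4717, Σw = -545.)
Row-reducing yields α = -37594/12747, β = -2605/1821, γ = 4701/1214.

α = -2.9492, β = -1.4305, γ = 3.8723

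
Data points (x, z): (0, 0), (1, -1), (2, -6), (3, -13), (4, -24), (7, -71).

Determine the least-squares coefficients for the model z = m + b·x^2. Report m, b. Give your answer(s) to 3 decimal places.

Entries of AᵀA: Σ1 = 6, Σx^2 = 79, Σx^2·x^2 = 2755.
And Σz = -115, Σx^2·z = -4005.
Normal equations: [[6, 79]; [79, 2755]]·[m, b]ᵀ = [-115, -4005]ᵀ.
Eliminating b: 2755·(row 1) − 79·(row 2) gives 10289·m = 2755·(-115) − 79·(-4005) = -430, so m = -430/10289.
Then b = ((-4005) − 79·(-430/10289))/2755 = -14945/10289.

m = -0.042, b = -1.453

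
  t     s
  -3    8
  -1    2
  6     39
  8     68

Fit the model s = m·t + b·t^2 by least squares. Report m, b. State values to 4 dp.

m = 0.3161, b = 1.0246

From the data, Σt·t = 110, Σt·t^2 = 700, Σt^2·t^2 = 5474.
For Xᵀs: Σt·s = 752, Σt^2·s = 5830.
Δ = 110·5474 − 700² = 112140.
m = (752·5474 − 700·5830)/112140 = 422/1335; b = (110·5830 − 700·752)/112140 = 1915/1869.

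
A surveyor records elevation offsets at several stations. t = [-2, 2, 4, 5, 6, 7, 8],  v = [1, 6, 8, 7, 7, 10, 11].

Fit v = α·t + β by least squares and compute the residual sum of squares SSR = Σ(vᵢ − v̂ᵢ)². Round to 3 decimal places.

SSR = 6.208

Setting ∂/∂α … = 0 gives: 198·α + 30·β = 277;  30·α + 7·β = 50.
Eliminating β: 7·(row 1) − 30·(row 2) gives 486·α = 7·277 − 30·50 = 439, so α = 439/486.
Then β = (50 − 30·(439/486))/7 = 265/81.
Residuals: -113/243, 224/243, 271/243, -383/486, -137/81, 197/486, 122/243; SSR = 3017/486.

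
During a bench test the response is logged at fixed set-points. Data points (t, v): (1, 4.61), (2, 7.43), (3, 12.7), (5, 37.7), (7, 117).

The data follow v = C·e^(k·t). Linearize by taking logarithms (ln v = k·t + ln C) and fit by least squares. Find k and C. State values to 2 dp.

With ln vᵢ as the transformed response and tᵢ as the regressor:
Σt = 18.0000, Σ(t)² = 88.0000, Σln v = 14.4672, Σt·ln v = 64.6476.
Equations: 88.0000·k + 18.0000·ln C = 64.6476;  18.0000·k + 5·ln C = 14.4672.
Slope k = (n·Σt·ln v − Σt·Σln v)/(n·Σ(t)² − (Σt)²) = (5·64.6476 − 18.0000·14.4672)/116.0000 = 0.54163; ln C = (Σln v − k·Σt)/n = 0.94358, so C = exp(0.94358) = 2.56917.

k = 0.54, C = 2.57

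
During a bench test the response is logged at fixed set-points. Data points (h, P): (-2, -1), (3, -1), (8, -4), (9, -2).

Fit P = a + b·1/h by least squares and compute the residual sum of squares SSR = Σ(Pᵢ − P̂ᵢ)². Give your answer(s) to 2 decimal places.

Compute the Gram sums: Σ1 = 4, Σ1/h = 5/72, Σ1/h·1/h = 2017/5184.
And ΣP = -8, Σ1/h·P = -5/9.
So MᵀM·[a, b]ᵀ = MᵀP: [[4, 5/72]; [5/72, 2017/5184]]·[a, b]ᵀ = [-8, -5/9]ᵀ.
Eliminating b: (2017/5184)·(row 1) − (5/72)·(row 2) gives (2681/1728)·a = (2017/5184)·(-8) − (5/72)·(-5/9) = -83/27, so a = -5312/2681.
Then b = ((-5/9) − (5/72)·(-5312/2681))/(2017/5184) = -2880/2681.
Residuals: 1191/2681, 513/383, -5052/2681, 270/2681; SSR = 14886/2681.

SSR = 5.55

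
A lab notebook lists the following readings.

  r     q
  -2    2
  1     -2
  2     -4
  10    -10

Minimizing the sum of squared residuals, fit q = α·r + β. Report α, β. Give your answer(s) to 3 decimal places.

Sums needed: Σr·r = 109, Σr = 11, Σ1 = 4.
For Aᵀq: Σr·q = -114, Σq = -14.
Eliminating β: 4·(row 1) − 11·(row 2) gives 315·α = 4·(-114) − 11·(-14) = -302, so α = -302/315.
Then β = ((-14) − 11·(-302/315))/4 = -272/315.

α = -0.959, β = -0.863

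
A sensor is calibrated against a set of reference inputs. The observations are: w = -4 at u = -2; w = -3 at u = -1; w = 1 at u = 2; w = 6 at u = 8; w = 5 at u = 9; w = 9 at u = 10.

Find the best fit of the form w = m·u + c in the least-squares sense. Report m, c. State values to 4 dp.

The normal system MᵀM·[m, c]ᵀ = Mᵀw is [[254, 26]; [26, 6]]·[m, c]ᵀ = [196, 14]ᵀ.
det = 254·6 − 26² = 848.
m = (196·6 − 26·14)/848 = 203/212; c = (254·14 − 26·196)/848 = -385/212.

m = 0.9575, c = -1.8160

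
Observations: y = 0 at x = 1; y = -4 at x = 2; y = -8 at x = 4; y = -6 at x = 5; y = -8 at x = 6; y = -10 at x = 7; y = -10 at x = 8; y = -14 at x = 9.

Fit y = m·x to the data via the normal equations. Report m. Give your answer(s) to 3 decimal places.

m = -1.428

Setting ∂/∂m … = 0 gives: 276·m = -394.
Hence m = -394 / 276 ≈ -1.42754.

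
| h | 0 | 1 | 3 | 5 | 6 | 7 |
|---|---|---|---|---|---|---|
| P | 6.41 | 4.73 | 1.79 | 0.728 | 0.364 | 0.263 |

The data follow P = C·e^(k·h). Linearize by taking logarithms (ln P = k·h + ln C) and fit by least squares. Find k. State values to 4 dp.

Linearized form: ln P = k·h + ln C. From the 6 transformed points,
Σh = 22.0000, Σ(h)² = 120.0000, Σln P = 1.3303, Σh·ln P = -13.6995.
Equations: 120.0000·k + 22.0000·ln C = -13.6995;  22.0000·k + 6·ln C = 1.3303.
Slope k = (n·Σh·ln P − Σh·Σln P)/(n·Σ(h)² − (Σh)²) = (6·-13.6995 − 22.0000·1.3303)/236.0000 = -0.47231; ln C = (Σln P − k·Σh)/n = 1.95352.

k = -0.4723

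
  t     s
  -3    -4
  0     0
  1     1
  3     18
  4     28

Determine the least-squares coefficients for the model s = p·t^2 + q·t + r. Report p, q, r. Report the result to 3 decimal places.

p = 0.958, q = 3.575, r = -1.683

With design matrix M, MᵀM = [[419, 65, 35]; [65, 35, 5]; [35, 5, 5]] and Mᵀs = [575, 179, 43]ᵀ.
Row-reducing yields p = 23/24, q = 143/40, r = -101/60.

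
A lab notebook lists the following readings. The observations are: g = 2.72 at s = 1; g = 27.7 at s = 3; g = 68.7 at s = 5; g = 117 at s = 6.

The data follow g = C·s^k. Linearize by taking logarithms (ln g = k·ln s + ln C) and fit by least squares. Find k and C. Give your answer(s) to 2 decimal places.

Taking logs, ln g = k·ln s + ln C, so regress ln g on ln s.
XᵀX = [[7.0076, 4.4998]; [4.4998, 4]], rhs = [18.9892, 13.3140]ᵀ  (here Σln s = 4.4998, Σ(ln s)² = 7.0076, Σln g = 13.3140, Σln s·ln g = 18.9892).
Δ = 7.0076·4 − (4.4998)² = 7.7823; k = (18.9892·4 − 4.4998·13.3140)/7.7823 = 2.06189, ln C = (7.0076·13.3140 − 4.4998·18.9892)/7.7823 = 1.00897, so C = exp(1.00897) = 2.74277.

k = 2.06, C = 2.74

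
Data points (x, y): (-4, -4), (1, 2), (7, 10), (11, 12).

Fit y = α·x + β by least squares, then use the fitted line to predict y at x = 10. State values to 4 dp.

Normal-equation sums: Σx·x = 187, Σx = 15, Σ1 = 4.
For Mᵀy: Σx·y = 220, Σy = 20.
Eliminating β: 4·(row 1) − 15·(row 2) gives 523·α = 4·220 − 15·20 = 580, so α = 580/523.
Then β = (20 − 15·(580/523))/4 = 440/523.
At x = 10: ŷ = (580/523)·(10) + (440/523)·(1) = 6240/523.

ŷ = 11.9312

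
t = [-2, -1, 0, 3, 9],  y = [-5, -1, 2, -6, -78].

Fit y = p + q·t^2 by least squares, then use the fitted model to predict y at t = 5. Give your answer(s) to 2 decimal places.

ŷ = -23.44

From the data, Σ1 = 5, Σt^2 = 95, Σt^2·t^2 = 6659.
Moment sums: Σy = -88, Σt^2·y = -6393.
Eliminating q: 6659·(row 1) − 95·(row 2) gives 24270·p = 6659·(-88) − 95·(-6393) = 21343, so p = 21343/24270.
Then q = ((-6393) − 95·(21343/24270))/6659 = -4721/4854.
At t = 5: ŷ = (21343/24270)·(1) + (-4721/4854)·(25) = -94797/4045.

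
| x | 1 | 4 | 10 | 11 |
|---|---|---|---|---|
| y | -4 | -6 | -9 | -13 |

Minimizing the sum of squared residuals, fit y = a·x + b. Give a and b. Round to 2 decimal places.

AᵀA·[a, b]ᵀ = Aᵀy reads: 238·a + 26·b = -261;  26·a + 4·b = -32.
det = 238·4 − 26² = 276.
a = ((-261)·4 − 26·(-32))/276 = -53/69; b = (238·(-32) − 26·(-261))/276 = -415/138.

a = -0.77, b = -3.01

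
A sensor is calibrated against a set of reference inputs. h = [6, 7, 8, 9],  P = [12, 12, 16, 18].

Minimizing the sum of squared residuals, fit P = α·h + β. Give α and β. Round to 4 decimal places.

α = 2.2000, β = -2.0000

Entries of MᵀM: Σh·h = 230, Σh = 30, Σ1 = 4.
And Σh·P = 446, ΣP = 58.
Determinant 230·4 − 30² = 20.
α = (446·4 − 30·58)/20 = 11/5; β = (230·58 − 30·446)/20 = -2.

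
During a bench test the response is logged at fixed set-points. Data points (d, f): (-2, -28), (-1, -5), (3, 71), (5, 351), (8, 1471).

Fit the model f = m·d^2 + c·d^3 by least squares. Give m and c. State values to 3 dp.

m = -0.968, c = 2.994

Compute the Gram sums: Σd^2·d^2 = 4819, Σd^2·d^3 = 36103, Σd^3·d^3 = 278563.
And Σd^2·f = 103441, Σd^3·f = 799173.
So XᵀX·[m, c]ᵀ = Xᵀf: [[4819, 36103]; [36103, 278563]]·[m, c]ᵀ = [103441, 799173]ᵀ.
det = 4819·278563 − 36103² = 38968488.
m = (103441·278563 − 36103·799173)/38968488 = -4713442/4871061; c = (4819·799173 − 36103·103441)/38968488 = 184627/61659.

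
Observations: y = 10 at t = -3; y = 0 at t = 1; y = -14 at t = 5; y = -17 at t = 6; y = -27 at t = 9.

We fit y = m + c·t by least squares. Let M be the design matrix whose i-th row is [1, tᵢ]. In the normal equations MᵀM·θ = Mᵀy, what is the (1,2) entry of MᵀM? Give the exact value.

18

Row 1 ↔ basis 1, column 2 ↔ basis t, so (MᵀM)_{1,2} = Σᵢ t = (1)·(-3) + (1)·(1) + (1)·(5) + (1)·(6) + (1)·(9) = 18.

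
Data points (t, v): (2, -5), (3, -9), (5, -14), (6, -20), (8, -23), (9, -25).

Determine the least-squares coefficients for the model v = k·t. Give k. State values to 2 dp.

Normal-equation sums: Σt·t = 219.
Moment sums: Σt·v = -636.
So XᵀX·[k]ᵀ = Xᵀv: [[219]]·[k]ᵀ = [-636]ᵀ.
k = (-636)/219 = -2.90411.

k = -2.90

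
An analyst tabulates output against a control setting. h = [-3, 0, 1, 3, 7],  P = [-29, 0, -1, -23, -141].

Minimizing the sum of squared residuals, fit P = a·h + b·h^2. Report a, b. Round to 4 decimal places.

With design matrix M, MᵀM = [[68, 344]; [344, 2564]] and MᵀP = [-970, -7378]ᵀ.
Δ = 68·2564 − 344² = 56016.
a = ((-970)·2564 − 344·(-7378))/56016 = 2123/2334; b = (68·(-7378) − 344·(-970))/56016 = -7001/2334.

a = 0.9096, b = -2.9996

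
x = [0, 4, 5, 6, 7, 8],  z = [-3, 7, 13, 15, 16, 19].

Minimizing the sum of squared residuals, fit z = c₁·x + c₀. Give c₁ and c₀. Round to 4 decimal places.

Entries of AᵀA: Σx·x = 190, Σx = 30, Σ1 = 6.
Moment sums: Σx·z = 447, Σz = 67.
AᵀA·[c₁, c₀]ᵀ = Aᵀz becomes [[190, 30]; [30, 6]]·[c₁, c₀]ᵀ = [447, 67]ᵀ.
Δ = 190·6 − 30² = 240.
c₁ = (447·6 − 30·67)/240 = 14/5; c₀ = (190·67 − 30·447)/240 = -17/6.

c₁ = 2.8000, c₀ = -2.8333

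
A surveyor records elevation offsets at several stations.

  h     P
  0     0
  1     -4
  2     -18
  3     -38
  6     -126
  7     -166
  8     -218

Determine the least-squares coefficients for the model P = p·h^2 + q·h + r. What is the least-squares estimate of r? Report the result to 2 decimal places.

r = 0.50

Compute the Gram sums: Σh^2·h^2 = 7891, Σh^2·h = 1107, Σh^2 = 163, Σh·h = 163, Σh = 27, Σ1 = 7.
For AᵀP: Σh^2·P = -27040, Σh·P = -3816, ΣP = -570.
Solving the 3×3 system (Gaussian elimination) gives p = -16057/5376, q = -5751/1792, r = 1343/2688.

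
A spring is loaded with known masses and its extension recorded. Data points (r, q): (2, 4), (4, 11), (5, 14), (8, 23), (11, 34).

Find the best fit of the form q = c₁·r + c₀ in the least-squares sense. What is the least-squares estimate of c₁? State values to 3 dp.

Normal-equation sums: Σr·r = 230, Σr = 30, Σ1 = 5.
Moment sums: Σr·q = 680, Σq = 86.
Normal equations: [[230, 30]; [30, 5]]·[c₁, c₀]ᵀ = [680, 86]ᵀ.
Δ = 230·5 − 30² = 250.
c₁ = (680·5 − 30·86)/250 = 82/25; c₀ = (230·86 − 30·680)/250 = -62/25.

c₁ = 3.280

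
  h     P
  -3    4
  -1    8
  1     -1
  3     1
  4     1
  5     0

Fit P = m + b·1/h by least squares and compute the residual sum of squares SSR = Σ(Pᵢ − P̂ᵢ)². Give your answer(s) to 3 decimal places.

SSR = 4.625

The normal system MᵀM·[m, b]ᵀ = MᵀP is [[6, 9/20]; [9/20, 8369/3600]]·[m, b]ᵀ = [13, -39/4]ᵀ.
Determinant 6·(8369/3600) − (9/20)² = 3299/240.
m = (13·(8369/3600) − (9/20)·(-39/4))/(3299/240) = 124592/49485; b = (6·(-39/4) − (9/20)·13)/(3299/240) = -15444/3299.
Residuals: -3872/49485, 39628/49485, 57583/49485, 2113/49485, -17192/49485, -15652/9897; SSR = 228874/49485.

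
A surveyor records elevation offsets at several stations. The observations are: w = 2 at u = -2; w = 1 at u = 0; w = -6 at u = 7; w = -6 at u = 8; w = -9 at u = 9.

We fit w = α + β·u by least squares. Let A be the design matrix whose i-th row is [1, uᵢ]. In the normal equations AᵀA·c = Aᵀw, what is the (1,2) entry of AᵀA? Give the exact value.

Row 1 ↔ basis 1, column 2 ↔ basis u, so (AᵀA)_{1,2} = Σᵢ u = (1)·(-2) + (1)·(0) + (1)·(7) + (1)·(8) + (1)·(9) = 22.

22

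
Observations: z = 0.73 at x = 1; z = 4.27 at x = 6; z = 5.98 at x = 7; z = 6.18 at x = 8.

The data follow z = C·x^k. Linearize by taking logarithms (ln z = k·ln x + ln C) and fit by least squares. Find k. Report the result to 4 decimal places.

Linearized form: ln z = k·ln x + ln C. From the 4 transformed points,
Over the data: Σln x = 5.8171, Σ(ln x)² = 11.3210, Σln z = 4.7466, Σln x·ln z = 9.8684.
Normal system: [[11.3210, 5.8171]; [5.8171, 4]]·[k, ln C]ᵀ = [9.8684, 4.7466]ᵀ.
Δ = 11.3210·4 − (5.8171)² = 11.4454; k = (9.8684·4 − 5.8171·4.7466)/11.4454 = 1.03638, ln C = (11.3210·4.7466 − 5.8171·9.8684)/11.4454 = -0.32052.

k = 1.0364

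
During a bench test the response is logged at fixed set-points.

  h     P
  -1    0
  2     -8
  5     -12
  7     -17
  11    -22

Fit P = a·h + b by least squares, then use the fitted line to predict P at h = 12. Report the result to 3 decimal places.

Compute the Gram sums: Σh·h = 200, Σh = 24, Σ1 = 5.
For XᵀP: Σh·P = -437, ΣP = -59.
Normal equations: [[200, 24]; [24, 5]]·[a, b]ᵀ = [-437, -59]ᵀ.
Eliminating b: 5·(row 1) − 24·(row 2) gives 424·a = 5·(-437) − 24·(-59) = -769, so a = -769/424.
Then b = ((-59) − 24·(-769/424))/5 = -164/53.
At h = 12: P̂ = (-769/424)·(12) + (-164/53)·(1) = -2635/106.

P̂ = -24.858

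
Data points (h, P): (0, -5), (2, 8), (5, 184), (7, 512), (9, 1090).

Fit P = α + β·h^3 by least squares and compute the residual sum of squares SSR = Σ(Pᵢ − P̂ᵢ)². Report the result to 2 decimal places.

SSR = 2.40

Forming AᵀA = [[5, 1205]; [1205, 664779]] and AᵀP = [1789, 993290]ᵀ gives AᵀA·[α, β]ᵀ = AᵀP.
Eliminating β: 664779·(row 1) − 1205·(row 2) gives 1871870·α = 664779·1789 − 1205·993290 = -7624819, so α = -7624819/1871870.
Then β = (993290 − 1205·(-7624819/1871870))/664779 = 562141/374374.
Residuals: -1734531/1871870, 114139/1871870, 355387/935935, 57366/55055, -520413/935935; SSR = 4495171/1871870.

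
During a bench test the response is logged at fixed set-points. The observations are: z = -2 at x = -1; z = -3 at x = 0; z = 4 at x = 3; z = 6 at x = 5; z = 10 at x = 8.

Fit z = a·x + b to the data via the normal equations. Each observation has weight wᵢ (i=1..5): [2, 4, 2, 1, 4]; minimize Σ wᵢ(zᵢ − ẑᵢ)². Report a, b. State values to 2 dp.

a = 1.50, b = -1.82

From the data, Σwᵢ·x·x = 301, Σwᵢ·x = 41, Σwᵢ·1 = 13.
Moment sums: Σwᵢ·x·z = 378, Σwᵢ·z = 38.
Determinant 301·13 − 41² = 2232.
a = (378·13 − 41·38)/2232 = 839/558; b = (301·38 − 41·378)/2232 = -1015/558.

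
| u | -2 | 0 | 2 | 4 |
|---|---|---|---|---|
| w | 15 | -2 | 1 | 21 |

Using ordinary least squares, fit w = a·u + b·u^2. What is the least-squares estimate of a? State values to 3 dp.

a = -3.364

Setting ∂/∂a … = 0 gives: 24·a + 64·b = 56;  64·a + 288·b = 400.
Δ = 24·288 − 64² = 2816.
a = (56·288 − 64·400)/2816 = -37/11; b = (24·400 − 64·56)/2816 = 47/22.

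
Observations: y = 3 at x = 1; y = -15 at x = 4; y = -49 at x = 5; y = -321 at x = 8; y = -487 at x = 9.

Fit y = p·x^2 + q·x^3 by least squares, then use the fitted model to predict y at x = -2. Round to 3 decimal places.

Compute the Gram sums: Σx^2·x^2 = 11539, Σx^2·x^3 = 95967, Σx^3·x^3 = 813307.
For Mᵀy: Σx^2·y = -61453, Σx^3·y = -526457.
det = 11539·813307 − 95967² = 175084384.
p = ((-61453)·813307 − 95967·(-526457))/175084384 = 67792981/21885548; q = (11539·(-526457) − 95967·(-61453))/175084384 = -22165909/21885548.
At x = -2: ŷ = (67792981/21885548)·(4) + (-22165909/21885548)·(-8) = 112124799/5471387.

ŷ = 20.493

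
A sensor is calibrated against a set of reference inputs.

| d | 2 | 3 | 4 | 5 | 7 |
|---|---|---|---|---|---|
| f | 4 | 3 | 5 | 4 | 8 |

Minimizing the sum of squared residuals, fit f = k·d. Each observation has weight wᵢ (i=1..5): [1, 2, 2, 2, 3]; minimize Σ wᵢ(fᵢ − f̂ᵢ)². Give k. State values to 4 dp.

From the data, Σwᵢ·d·d = 251.
Moment sums: Σwᵢ·d·f = 274.
So XᵀWX·[k]ᵀ = XᵀWf: [[251]]·[k]ᵀ = [274]ᵀ.
Hence k = 274 / 251 ≈ 1.09163.

k = 1.0916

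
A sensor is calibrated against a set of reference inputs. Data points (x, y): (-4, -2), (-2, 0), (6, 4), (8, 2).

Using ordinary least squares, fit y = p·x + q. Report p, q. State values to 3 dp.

p = 0.385, q = 0.231

Forming MᵀM = [[120, 8]; [8, 4]] and Mᵀy = [48, 4]ᵀ gives MᵀM·[p, q]ᵀ = Mᵀy.
Δ = 120·4 − 8² = 416.
p = (48·4 − 8·4)/416 = 5/13; q = (120·4 − 8·48)/416 = 3/13.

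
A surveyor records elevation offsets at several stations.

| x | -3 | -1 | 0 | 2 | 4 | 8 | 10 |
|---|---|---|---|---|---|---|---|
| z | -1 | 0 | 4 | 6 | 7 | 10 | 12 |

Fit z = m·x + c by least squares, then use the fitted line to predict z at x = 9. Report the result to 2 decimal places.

ẑ = 11.46

With design matrix A, AᵀA = [[194, 20]; [20, 7]] and Aᵀz = [243, 38]ᵀ.
det = 194·7 − 20² = 958.
m = (243·7 − 20·38)/958 = 941/958; c = (194·38 − 20·243)/958 = 1256/479.
At x = 9: ẑ = (941/958)·(9) + (1256/479)·(1) = 10981/958.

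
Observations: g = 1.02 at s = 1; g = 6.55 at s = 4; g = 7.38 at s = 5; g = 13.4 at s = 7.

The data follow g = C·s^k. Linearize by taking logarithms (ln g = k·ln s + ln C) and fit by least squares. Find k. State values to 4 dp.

Linearized form: ln g = k·ln s + ln C. From the 4 transformed points,
XᵀX = [[8.2987, 4.9416]; [4.9416, 4]], rhs = [10.8725, 6.4933]ᵀ  (here Σln s = 4.9416, Σ(ln s)² = 8.2987, Σln g = 6.4933, Σln s·ln g = 10.8725).
Slope k = (n·Σln s·ln g − Σln s·Σln g)/(n·Σ(ln s)² − (Σln s)²) = (4·10.8725 − 4.9416·6.4933)/8.7748 = 1.29946; ln C = (Σln g − k·Σln s)/n = 0.01796.

k = 1.2995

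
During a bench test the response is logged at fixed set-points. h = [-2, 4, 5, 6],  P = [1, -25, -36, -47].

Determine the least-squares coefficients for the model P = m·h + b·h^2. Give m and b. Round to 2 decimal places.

Normal-equation sums: Σh·h = 81, Σh·h^2 = 397, Σh^2·h^2 = 2193.
Right-hand side: Σh·P = -564, Σh^2·P = -2988.
Normal equations: [[81, 397]; [397, 2193]]·[m, b]ᵀ = [-564, -2988]ᵀ.
Eliminating b: 2193·(row 1) − 397·(row 2) gives 20024·m = 2193·(-564) − 397·(-2988) = -50616, so m = -6327/2503.
Then b = ((-2988) − 397·(-6327/2503))/2193 = -2265/2503.

m = -2.53, b = -0.90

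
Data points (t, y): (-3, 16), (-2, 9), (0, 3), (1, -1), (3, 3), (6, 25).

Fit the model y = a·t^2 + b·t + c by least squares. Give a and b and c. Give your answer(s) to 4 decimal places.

Normal-equation sums: Σt^2·t^2 = 1475, Σt^2·t = 209, Σt^2 = 59, Σt·t = 59, Σt = 5, Σ1 = 6.
Moment sums: Σt^2·y = 1106, Σt·y = 92, Σy = 55.
Solving the 3×3 system (Gaussian elimination) gives a = 3373/3360, b = -7003/3360, c = 289/280.

a = 1.0039, b = -2.0842, c = 1.0321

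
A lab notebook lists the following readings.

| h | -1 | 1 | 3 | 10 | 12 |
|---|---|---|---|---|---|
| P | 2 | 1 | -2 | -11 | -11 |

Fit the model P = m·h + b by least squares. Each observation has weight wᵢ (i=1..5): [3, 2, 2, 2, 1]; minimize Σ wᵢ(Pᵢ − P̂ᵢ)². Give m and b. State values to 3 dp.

The normal equations are: 367·m + 37·b = -368;  37·m + 10·b = -29.
Eliminating b: 10·(row 1) − 37·(row 2) gives 2301·m = 10·(-368) − 37·(-29) = -2607, so m = -869/767.
Then b = ((-29) − 37·(-869/767))/10 = 991/767.

m = -1.133, b = 1.292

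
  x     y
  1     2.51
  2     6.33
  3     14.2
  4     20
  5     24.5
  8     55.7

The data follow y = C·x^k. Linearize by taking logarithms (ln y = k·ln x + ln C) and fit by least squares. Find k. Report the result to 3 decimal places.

With ln yᵢ as the transformed response and ln xᵢ as the regressor:
XᵀX = [[10.5236, 6.8669]; [6.8669, 6]], rhs = [21.8543, 15.6332]ᵀ  (here Σln x = 6.8669, Σ(ln x)² = 10.5236, Σln y = 15.6332, Σln x·ln y = 21.8543).
Slope k = (n·Σln x·ln y − Σln x·Σln y)/(n·Σ(ln x)² − (Σln x)²) = (6·21.8543 − 6.8669·15.6332)/15.9867 = 1.48708; ln C = (Σln y − k·Σln x)/n = 0.90359.

k = 1.487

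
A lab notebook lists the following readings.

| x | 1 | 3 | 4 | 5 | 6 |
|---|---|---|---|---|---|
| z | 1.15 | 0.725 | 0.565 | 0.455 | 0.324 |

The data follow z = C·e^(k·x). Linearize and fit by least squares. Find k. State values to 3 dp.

Let Y = ln z. Fitting Y = k·x + ln C by least squares:
Σx = 19.0000, Σ(x)² = 87.0000, Σln z = -2.6672, Σx·ln z = -13.8081.
Equations: 87.0000·k + 19.0000·ln C = -13.8081;  19.0000·k + 5·ln C = -2.6672.
Solving (det = 74.0000): k = -0.24815, ln C = 0.40953.

k = -0.248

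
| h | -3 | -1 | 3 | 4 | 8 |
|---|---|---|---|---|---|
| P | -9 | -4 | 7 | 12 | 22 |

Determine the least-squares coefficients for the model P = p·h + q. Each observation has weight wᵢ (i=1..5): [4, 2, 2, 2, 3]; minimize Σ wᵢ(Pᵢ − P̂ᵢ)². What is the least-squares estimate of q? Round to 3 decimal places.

q = -0.642

Sums needed: Σwᵢ·h·h = 280, Σwᵢ·h = 24, Σwᵢ·1 = 13.
For XᵀWP: Σwᵢ·h·P = 782, Σwᵢ·P = 60.
So XᵀWX·[p, q]ᵀ = XᵀWP: [[280, 24]; [24, 13]]·[p, q]ᵀ = [782, 60]ᵀ.
det = 280·13 − 24² = 3064.
p = (782·13 − 24·60)/3064 = 4363/1532; q = (280·60 − 24·782)/3064 = -246/383.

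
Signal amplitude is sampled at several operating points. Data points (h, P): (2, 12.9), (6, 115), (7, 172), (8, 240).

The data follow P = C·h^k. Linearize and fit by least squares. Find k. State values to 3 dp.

k = 2.078

Linearized form: ln P = k·ln h + ln C. From the 4 transformed points,
XᵀX = [[11.8015, 6.5103]; [6.5103, 4]], rhs = [31.6875, 17.9303]ᵀ  (here Σln h = 6.5103, Σ(ln h)² = 11.8015, Σln P = 17.9303, Σln h·ln P = 31.6875).
Δ = 11.8015·4 − (6.5103)² = 4.8225; k = (31.6875·4 − 6.5103·17.9303)/4.8225 = 2.07761, ln C = (11.8015·17.9303 − 6.5103·31.6875)/4.8225 = 1.10113.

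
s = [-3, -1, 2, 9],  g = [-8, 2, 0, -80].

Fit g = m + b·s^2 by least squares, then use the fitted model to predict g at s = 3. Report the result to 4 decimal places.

ĝ = -6.3991

Normal-equation sums: Σ1 = 4, Σs^2 = 95, Σs^2·s^2 = 6659.
For Mᵀg: Σg = -86, Σs^2·g = -6550.
Eliminating b: 6659·(row 1) − 95·(row 2) gives 17611·m = 6659·(-86) − 95·(-6550) = 49576, so m = 49576/17611.
Then b = ((-6550) − 95·(49576/17611))/6659 = -18030/17611.
At s = 3: ĝ = (49576/17611)·(1) + (-18030/17611)·(9) = -112694/17611.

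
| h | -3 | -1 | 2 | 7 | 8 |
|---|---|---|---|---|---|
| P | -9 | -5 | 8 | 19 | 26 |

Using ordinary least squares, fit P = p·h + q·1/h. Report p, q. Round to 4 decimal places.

Compute the Gram sums: Σh·h = 127, Σh·1/h = 5, Σ1/h·1/h = 39433/28224.
For MᵀP: Σh·P = 389, Σ1/h·P = 503/28.
So MᵀM·[p, q]ᵀ = MᵀP: [[127, 5]; [5, 39433/28224]]·[p, q]ᵀ = [389, 503/28]ᵀ.
Eliminating q: (39433/28224)·(row 1) − 5·(row 2) gives (4302391/28224)·p = (39433/28224)·389 − 5·(503/28) = 12804317/28224, so p = 12804317/4302391.
Then q = ((503/28) − 5·(12804317/4302391))/(39433/28224) = 9496368/4302391.

p = 2.9761, q = 2.2072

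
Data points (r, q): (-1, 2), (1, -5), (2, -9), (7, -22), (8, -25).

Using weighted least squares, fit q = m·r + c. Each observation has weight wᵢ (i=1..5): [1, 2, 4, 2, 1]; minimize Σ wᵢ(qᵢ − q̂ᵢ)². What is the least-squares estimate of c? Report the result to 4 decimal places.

c = -2.4747

The normal equations are: 181·m + 31·c = -592;  31·m + 10·c = -113.
Δ = 181·10 − 31² = 849.
m = ((-592)·10 − 31·(-113))/849 = -2417/849; c = (181·(-113) − 31·(-592))/849 = -2101/849.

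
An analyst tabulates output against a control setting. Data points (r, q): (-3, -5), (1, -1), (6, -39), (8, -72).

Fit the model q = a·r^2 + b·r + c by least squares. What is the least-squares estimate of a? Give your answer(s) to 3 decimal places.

a = -1.042

The normal system AᵀA·[a, b, c]ᵀ = Aᵀq is [[5474, 702, 110]; [702, 110, 12]; [110, 12, 4]]·[a, b, c]ᵀ = [-6058, -796, -117]ᵀ.
Row-reducing yields a = -44657/42842, b = -1069/1382, c = 37178/21421.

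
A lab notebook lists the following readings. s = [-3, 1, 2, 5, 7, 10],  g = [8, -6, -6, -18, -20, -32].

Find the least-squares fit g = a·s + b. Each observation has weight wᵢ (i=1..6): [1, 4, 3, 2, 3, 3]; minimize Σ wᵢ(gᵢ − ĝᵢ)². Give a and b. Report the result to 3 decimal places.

The normal equations are: 522·a + 68·b = -1644;  68·a + 16·b = -226.
Δ = 522·16 − 68² = 3728.
a = ((-1644)·16 − 68·(-226))/3728 = -1367/466; b = (522·(-226) − 68·(-1644))/3728 = -1545/932.

a = -2.933, b = -1.658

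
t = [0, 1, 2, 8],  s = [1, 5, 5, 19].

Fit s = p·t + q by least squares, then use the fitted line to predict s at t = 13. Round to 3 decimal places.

The normal system AᵀA·[p, q]ᵀ = Aᵀs is [[69, 11]; [11, 4]]·[p, q]ᵀ = [167, 30]ᵀ.
Determinant 69·4 − 11² = 155.
p = (167·4 − 11·30)/155 = 338/155; q = (69·30 − 11·167)/155 = 233/155.
At t = 13: ŝ = (338/155)·(13) + (233/155)·(1) = 4627/155.

ŝ = 29.852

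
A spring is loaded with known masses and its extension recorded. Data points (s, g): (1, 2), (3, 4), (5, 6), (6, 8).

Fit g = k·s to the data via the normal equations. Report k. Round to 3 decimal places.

Compute the Gram sums: Σs·s = 71.
And Σs·g = 92.
So XᵀX·[k]ᵀ = Xᵀg: [[71]]·[k]ᵀ = [92]ᵀ.
k = 92/71 = 1.29577.

k = 1.296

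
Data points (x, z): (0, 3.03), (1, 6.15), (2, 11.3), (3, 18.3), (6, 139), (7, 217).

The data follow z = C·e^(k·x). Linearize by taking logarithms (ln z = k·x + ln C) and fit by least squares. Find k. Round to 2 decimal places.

k = 0.61

Taking logs, ln z = k·x + ln C, so regress ln z on x.
Σx = 19.0000, Σ(x)² = 99.0000, Σln z = 18.5711, Σx·ln z = 82.6529.
Equations: 99.0000·k + 19.0000·ln C = 82.6529;  19.0000·k + 6·ln C = 18.5711.
Solving (det = 233.0000): k = 0.61402, ln C = 1.15079.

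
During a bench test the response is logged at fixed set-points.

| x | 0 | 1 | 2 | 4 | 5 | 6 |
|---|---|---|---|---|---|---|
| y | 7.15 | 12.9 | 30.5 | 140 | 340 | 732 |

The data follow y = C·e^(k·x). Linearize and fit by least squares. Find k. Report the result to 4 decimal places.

k = 0.7840

Taking logs, ln y = k·x + ln C, so regress ln y on x.
Σx = 18.0000, Σ(x)² = 82.0000, Σln y = 25.3084, Σx·ln y = 97.8787.
Equations: 82.0000·k + 18.0000·ln C = 97.8787;  18.0000·k + 6·ln C = 25.3084.
Solving (det = 168.0000): k = 0.78405, ln C = 1.86593.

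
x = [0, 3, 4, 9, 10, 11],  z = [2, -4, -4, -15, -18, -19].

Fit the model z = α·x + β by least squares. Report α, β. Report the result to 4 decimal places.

With design matrix A, AᵀA = [[327, 37]; [37, 6]] and Aᵀz = [-552, -58]ᵀ.
Eliminating β: 6·(row 1) − 37·(row 2) gives 593·α = 6·(-552) − 37·(-58) = -1166, so α = -1166/593.
Then β = ((-58) − 37·(-1166/593))/6 = 1458/593.

α = -1.9663, β = 2.4587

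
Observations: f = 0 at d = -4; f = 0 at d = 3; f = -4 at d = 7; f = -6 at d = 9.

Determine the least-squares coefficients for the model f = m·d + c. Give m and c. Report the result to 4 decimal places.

m = -0.4506, c = -0.8101

Compute the Gram sums: Σd·d = 155, Σd = 15, Σ1 = 4.
Right-hand side: Σd·f = -82, Σf = -10.
Normal equations: [[155, 15]; [15, 4]]·[m, c]ᵀ = [-82, -10]ᵀ.
Eliminating c: 4·(row 1) − 15·(row 2) gives 395·m = 4·(-82) − 15·(-10) = -178, so m = -178/395.
Then c = ((-10) − 15·(-178/395))/4 = -64/79.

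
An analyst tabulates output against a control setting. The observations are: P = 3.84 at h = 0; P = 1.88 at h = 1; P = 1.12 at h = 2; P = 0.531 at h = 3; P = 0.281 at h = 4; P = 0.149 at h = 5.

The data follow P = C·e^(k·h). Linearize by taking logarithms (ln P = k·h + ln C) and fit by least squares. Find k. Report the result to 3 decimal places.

k = -0.648

With ln Pᵢ as the transformed response and hᵢ as the regressor:
AᵀA = [[55.0000, 15.0000]; [15.0000, 6]], rhs = [-15.6377, -1.7161]ᵀ  (here Σh = 15.0000, Σ(h)² = 55.0000, Σln P = -1.7161, Σh·ln P = -15.6377).
Solving (det = 105.0000): k = -0.64842, ln C = 1.33503.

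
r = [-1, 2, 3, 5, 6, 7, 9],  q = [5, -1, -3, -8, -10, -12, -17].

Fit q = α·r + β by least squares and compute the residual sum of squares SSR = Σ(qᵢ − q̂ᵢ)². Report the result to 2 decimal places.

Setting ∂/∂α … = 0 gives: 205·α + 31·β = -353;  31·α + 7·β = -46.
Δ = 205·7 − 31² = 474.
α = ((-353)·7 − 31·(-46))/474 = -1045/474; β = (205·(-46) − 31·(-353))/474 = 1513/474.
Residuals: -94/237, 103/474, 100/237, -40/237, 17/474, 19/79, -83/237; SSR = 281/474.

SSR = 0.59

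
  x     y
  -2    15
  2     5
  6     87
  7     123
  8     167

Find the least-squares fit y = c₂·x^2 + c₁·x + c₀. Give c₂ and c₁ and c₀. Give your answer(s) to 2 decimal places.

From the data, Σx^2·x^2 = 7825, Σx^2·x = 1071, Σx^2 = 157, Σx·x = 157, Σx = 21, Σ1 = 5.
And Σx^2·y = 19927, Σx·y = 2699, Σy = 397.
Solving the 3×3 system (Gaussian elimination) gives c₂ = 110905/37219, c₁ = -15061/5317, c₀ = -6495/2863.

c₂ = 2.98, c₁ = -2.83, c₀ = -2.27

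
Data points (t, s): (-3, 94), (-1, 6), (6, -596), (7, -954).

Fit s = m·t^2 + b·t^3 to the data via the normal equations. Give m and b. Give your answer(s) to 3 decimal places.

m = 1.419, b = -2.987

With design matrix A, AᵀA = [[3779, 24339]; [24339, 165035]] and Aᵀs = [-67350, -458502]ᵀ.
Eliminating b: 165035·(row 1) − 24339·(row 2) gives 31280344·m = 165035·(-67350) − 24339·(-458502) = 44372928, so m = 5546616/3910043.
Then b = ((-458502) − 24339·(5546616/3910043))/165035 = -11680926/3910043.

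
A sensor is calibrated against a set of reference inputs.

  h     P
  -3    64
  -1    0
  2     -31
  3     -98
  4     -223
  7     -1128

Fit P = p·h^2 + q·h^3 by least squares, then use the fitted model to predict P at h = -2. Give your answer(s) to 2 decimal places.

MᵀM·[p, q]ᵀ = MᵀP reads: 2836·p + 17862·q = -59270;  17862·p + 123268·q = -405798.
Eliminating q: 123268·(row 1) − 17862·(row 2) gives 30537004·p = 123268·(-59270) − 17862·(-405798) = -57730484, so p = -14432621/7634251.
Then q = ((-405798) − 17862·(-14432621/7634251))/123268 = -23040597/7634251.
At h = -2: P̂ = (-14432621/7634251)·(4) + (-23040597/7634251)·(-8) = 126594292/7634251.

P̂ = 16.58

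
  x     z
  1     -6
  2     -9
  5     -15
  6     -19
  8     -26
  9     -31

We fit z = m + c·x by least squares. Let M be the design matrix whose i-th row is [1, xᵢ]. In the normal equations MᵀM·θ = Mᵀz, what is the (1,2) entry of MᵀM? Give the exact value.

31

Row 1 ↔ basis 1, column 2 ↔ basis x, so (MᵀM)_{1,2} = Σᵢ x = (1)·(1) + (1)·(2) + (1)·(5) + (1)·(6) + (1)·(8) + (1)·(9) = 31.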